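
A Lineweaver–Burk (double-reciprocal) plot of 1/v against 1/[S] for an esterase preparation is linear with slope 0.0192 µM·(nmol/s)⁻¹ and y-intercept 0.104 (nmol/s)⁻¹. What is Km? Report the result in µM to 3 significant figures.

y-intercept = 1/Vmax ⇒ Vmax = 9.62 nmol/s; slope = Km/Vmax ⇒ Km = slope × Vmax.
Km = 0.0192 × 9.62 = 0.185 µM.

0.185 µM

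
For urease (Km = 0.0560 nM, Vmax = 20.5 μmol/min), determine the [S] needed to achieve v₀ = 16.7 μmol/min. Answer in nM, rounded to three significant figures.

The required fractional saturation is v/Vmax = 16.7/20.5 = 0.8146.
Then [S]/(Km+[S]) = 0.8146 ⇒ [S] = 0.0560 × 0.8146/(1 − 0.8146) = 0.246 nM.

0.246 nM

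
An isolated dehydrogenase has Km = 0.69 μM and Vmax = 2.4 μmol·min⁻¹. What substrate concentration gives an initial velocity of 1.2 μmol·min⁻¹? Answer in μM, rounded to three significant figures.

Rearranging v = Vmax[S]/(Km+[S]) gives [S] = Km·v/(Vmax − v).
[S] = 0.69 × 1.2 / (2.4 − 1.2) = 0.8280/1.200 = 0.690 μM.

0.690 μM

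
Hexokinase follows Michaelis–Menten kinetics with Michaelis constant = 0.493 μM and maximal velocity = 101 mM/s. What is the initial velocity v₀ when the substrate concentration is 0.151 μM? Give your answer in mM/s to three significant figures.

23.7 mM/s

[S]/(Km+[S]) = 0.151/0.6440 = 0.2345, the fractional saturation.
v = 0.2345 × Vmax = 0.2345 × 101 = 23.7 mM/s.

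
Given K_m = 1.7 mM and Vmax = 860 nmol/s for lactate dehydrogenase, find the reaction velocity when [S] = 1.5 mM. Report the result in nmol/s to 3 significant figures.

[S]/(Km+[S]) = 1.5/3.200 = 0.4688, the fractional saturation.
v = 0.4688 × Vmax = 0.4688 × 860 = 403 nmol/s.

403 nmol/s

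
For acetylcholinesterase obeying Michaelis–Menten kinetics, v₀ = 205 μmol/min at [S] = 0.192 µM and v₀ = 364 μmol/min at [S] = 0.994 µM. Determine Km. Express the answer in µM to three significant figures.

From v = Vmax[S]/(Km+[S]), each point gives Vmax = v(Km+[S])/[S].
Equating: 205(Km+0.192)/0.192 = 364(Km+0.994)/0.994.
1068·Km + 205 = 366.2·Km + 364, so (1068 − 366.2)·Km = 364 − 205.
Km = 159.0/701.5 = 0.227 µM; then Vmax = 205(0.227+0.192)/0.192 = 447 μmol/min.

0.227 µM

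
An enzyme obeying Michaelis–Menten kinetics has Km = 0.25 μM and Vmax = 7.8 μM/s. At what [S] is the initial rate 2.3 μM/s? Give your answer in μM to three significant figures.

0.105 μM

The required fractional saturation is v/Vmax = 2.3/7.8 = 0.2949.
Then [S]/(Km+[S]) = 0.2949 ⇒ [S] = 0.25 × 0.2949/(1 − 0.2949) = 0.105 μM.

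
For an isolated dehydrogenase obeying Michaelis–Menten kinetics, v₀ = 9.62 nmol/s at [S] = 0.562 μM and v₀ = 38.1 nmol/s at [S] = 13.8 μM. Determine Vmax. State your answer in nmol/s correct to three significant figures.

In reciprocal form, 1/v = (Km/Vmax)·(1/[S]) + 1/Vmax. The two points give (1/[S], 1/v) = (1.779, 0.1040) and (0.07246, 0.02625).
Slope = (0.1040 − 0.02625)/(1.779 − 0.07246) = 0.04552; intercept = 0.1040 − 0.04552×1.779 = 0.02295.
Vmax = 1/intercept = 43.6 nmol/s; Km = slope × Vmax = 0.04552 × 43.6 = 1.98 μM.

43.6 nmol/s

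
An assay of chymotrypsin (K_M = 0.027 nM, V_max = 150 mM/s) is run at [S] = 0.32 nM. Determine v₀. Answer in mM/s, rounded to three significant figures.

138 mM/s

[S]/(Km+[S]) = 0.32/0.3470 = 0.9222, the fractional saturation.
v = 0.9222 × Vmax = 0.9222 × 150 = 138 mM/s.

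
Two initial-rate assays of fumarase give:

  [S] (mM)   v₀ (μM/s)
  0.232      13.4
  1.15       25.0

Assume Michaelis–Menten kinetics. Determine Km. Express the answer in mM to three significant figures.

In reciprocal form, 1/v = (Km/Vmax)·(1/[S]) + 1/Vmax. The two points give (1/[S], 1/v) = (4.310, 0.07463) and (0.8696, 0.04000).
Slope = (0.07463 − 0.04000)/(4.310 − 0.8696) = 0.01006; intercept = 0.07463 − 0.01006×4.310 = 0.03125.
Vmax = 1/intercept = 32.0 μM/s; Km = slope × Vmax = 0.01006 × 32.0 = 0.322 mM.

0.322 mM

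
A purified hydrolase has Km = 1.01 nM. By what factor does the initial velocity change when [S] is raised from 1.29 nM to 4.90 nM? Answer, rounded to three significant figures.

1.48

The fractional saturations are [S]/(Km+[S]) = 1.29/2.300 = 0.5609 and 4.90/5.910 = 0.8291.
v₂/v₁ is just their ratio: 0.8291/0.5609 = 1.48.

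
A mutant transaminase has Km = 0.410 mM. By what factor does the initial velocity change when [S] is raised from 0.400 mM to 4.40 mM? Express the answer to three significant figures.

The fractional saturations are [S]/(Km+[S]) = 0.400/0.8100 = 0.4938 and 4.40/4.810 = 0.9148.
v₂/v₁ is just their ratio: 0.9148/0.4938 = 1.85.

1.85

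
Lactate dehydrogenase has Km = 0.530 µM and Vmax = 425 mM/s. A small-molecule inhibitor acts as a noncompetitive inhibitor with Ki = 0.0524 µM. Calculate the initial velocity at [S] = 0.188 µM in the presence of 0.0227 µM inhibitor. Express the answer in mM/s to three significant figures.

α = 1 + [I]/Ki = 1 + 0.0227/0.0524 = 1.433.
For a noncompetitive inhibitor, Vmax is reduced to Vmax/α while Km is unchanged: Km,app = 0.530 µM, Vmax,app = 297 mM/s.
v = Vmax,app·[S]/(Km,app + [S]) = 297 × 0.188/(0.530 + 0.188) = 77.6 mM/s.

77.6 mM/s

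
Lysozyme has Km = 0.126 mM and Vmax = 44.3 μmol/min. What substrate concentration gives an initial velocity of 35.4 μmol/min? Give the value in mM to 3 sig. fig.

Rearranging v = Vmax[S]/(Km+[S]) gives [S] = Km·v/(Vmax − v).
[S] = 0.126 × 35.4 / (44.3 − 35.4) = 4.460/8.900 = 0.501 mM.

0.501 mM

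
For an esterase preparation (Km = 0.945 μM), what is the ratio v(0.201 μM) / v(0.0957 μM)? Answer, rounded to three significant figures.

Since Vmax cancels, v₂/v₁ = [S]₂(Km+[S]₁) / [S]₁(Km+[S]₂).
= 0.201×(0.945+0.0957) / (0.0957×(0.945+0.201)) = 0.2092/0.1097 = 1.91.

1.91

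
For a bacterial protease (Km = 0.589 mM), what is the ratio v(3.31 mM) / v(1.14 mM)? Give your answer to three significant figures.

1.29

The fractional saturations are [S]/(Km+[S]) = 1.14/1.729 = 0.6593 and 3.31/3.899 = 0.8489.
v₂/v₁ is just their ratio: 0.8489/0.6593 = 1.29.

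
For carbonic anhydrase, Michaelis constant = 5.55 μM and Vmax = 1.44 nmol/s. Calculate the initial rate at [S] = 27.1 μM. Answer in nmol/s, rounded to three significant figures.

1.20 nmol/s

[S]/(Km+[S]) = 27.1/32.65 = 0.8300, the fractional saturation.
v = 0.8300 × Vmax = 0.8300 × 1.44 = 1.20 nmol/s.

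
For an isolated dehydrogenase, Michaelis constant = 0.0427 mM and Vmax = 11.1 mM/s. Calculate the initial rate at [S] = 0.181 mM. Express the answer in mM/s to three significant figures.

[S]/(Km+[S]) = 0.181/0.2237 = 0.8091, the fractional saturation.
v = 0.8091 × Vmax = 0.8091 × 11.1 = 8.98 mM/s.

8.98 mM/s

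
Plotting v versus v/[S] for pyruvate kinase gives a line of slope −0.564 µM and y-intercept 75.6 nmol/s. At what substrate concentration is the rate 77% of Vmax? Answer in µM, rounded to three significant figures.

The Eadie–Hofstee slope gives Km = 0.564 µM (slope = −Km).
v/Vmax = [S]/(Km+[S]) = 0.77 ⇒ [S] = Km·0.77/(1−0.77) = 0.564 × 3.348 = 1.89 µM.

1.89 µM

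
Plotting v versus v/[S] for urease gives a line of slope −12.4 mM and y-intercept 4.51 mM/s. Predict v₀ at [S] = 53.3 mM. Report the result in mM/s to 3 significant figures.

In the Eadie–Hofstee form v = Vmax − Km·(v/[S]), the slope is −Km and the intercept is Vmax, so Km = 12.4 mM and Vmax = 4.51 mM/s.
v = 4.51 × 53.3/(12.4 + 53.3) = 3.66 mM/s.

3.66 mM/s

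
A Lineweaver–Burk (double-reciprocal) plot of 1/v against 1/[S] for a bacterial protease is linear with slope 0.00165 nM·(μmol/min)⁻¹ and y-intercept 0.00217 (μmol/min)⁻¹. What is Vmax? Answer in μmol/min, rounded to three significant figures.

The y-intercept of a Lineweaver–Burk plot equals 1/Vmax, so Vmax = 1/0.00217 = 461 μmol/min.

461 μmol/min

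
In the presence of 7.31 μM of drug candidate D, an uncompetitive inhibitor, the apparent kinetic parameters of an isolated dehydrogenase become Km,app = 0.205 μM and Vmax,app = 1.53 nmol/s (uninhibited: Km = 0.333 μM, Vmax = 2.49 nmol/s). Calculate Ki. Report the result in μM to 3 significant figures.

11.7 μM

Uncompetitive: Vmax,app = Vmax/α (and Km,app = Km/α) with α = 1 + [I]/Ki.
α = Vmax/Vmax,app = 2.49/1.53 = 1.627.
Since α = 1 + [I]/Ki, [I]/Ki = 1.627 − 1 = 0.6275 and Ki = 7.31/0.6275 = 11.7 μM.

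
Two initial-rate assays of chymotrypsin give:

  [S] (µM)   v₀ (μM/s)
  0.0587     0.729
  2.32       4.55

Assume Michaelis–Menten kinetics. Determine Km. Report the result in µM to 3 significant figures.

From v = Vmax[S]/(Km+[S]), each point gives Vmax = v(Km+[S])/[S].
Equating: 0.729(Km+0.0587)/0.0587 = 4.55(Km+2.32)/2.32.
12.42·Km + 0.729 = 1.961·Km + 4.55, so (12.42 − 1.961)·Km = 4.55 − 0.729.
Km = 3.821/10.46 = 0.365 µM; then Vmax = 0.729(0.365+0.0587)/0.0587 = 5.27 μM/s.

0.365 µM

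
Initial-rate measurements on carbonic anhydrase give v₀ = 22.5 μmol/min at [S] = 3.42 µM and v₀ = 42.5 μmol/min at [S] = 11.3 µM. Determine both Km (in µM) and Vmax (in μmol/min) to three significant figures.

Km = 7.10 µM; Vmax = 69.2 μmol/min

From v = Vmax[S]/(Km+[S]), each point gives Vmax = v(Km+[S])/[S].
Equating: 22.5(Km+3.42)/3.42 = 42.5(Km+11.3)/11.3.
6.579·Km + 22.5 = 3.761·Km + 42.5, so (6.579 − 3.761)·Km = 42.5 − 22.5.
Km = 20.00/2.818 = 7.10 µM; then Vmax = 22.5(7.10+3.42)/3.42 = 69.2 μmol/min.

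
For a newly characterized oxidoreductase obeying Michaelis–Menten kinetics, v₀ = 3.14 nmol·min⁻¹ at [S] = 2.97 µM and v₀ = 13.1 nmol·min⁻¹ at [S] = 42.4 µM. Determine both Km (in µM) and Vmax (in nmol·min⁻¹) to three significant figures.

Km = 13.3 µM; Vmax = 17.2 nmol·min⁻¹

In reciprocal form, 1/v = (Km/Vmax)·(1/[S]) + 1/Vmax. The two points give (1/[S], 1/v) = (0.3367, 0.3185) and (0.02358, 0.07634).
Slope = (0.3185 − 0.07634)/(0.3367 − 0.02358) = 0.7733; intercept = 0.3185 − 0.7733×0.3367 = 0.05810.
Vmax = 1/intercept = 17.2 nmol·min⁻¹; Km = slope × Vmax = 0.7733 × 17.2 = 13.3 µM.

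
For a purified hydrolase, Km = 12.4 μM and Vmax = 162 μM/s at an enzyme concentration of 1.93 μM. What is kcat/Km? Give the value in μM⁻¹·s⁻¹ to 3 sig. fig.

kcat = Vmax/[E]total = 162/1.93 = 83.9 s⁻¹.
kcat/Km = 83.9/12.4 = 6.77 μM⁻¹·s⁻¹.

6.77 μM⁻¹·s⁻¹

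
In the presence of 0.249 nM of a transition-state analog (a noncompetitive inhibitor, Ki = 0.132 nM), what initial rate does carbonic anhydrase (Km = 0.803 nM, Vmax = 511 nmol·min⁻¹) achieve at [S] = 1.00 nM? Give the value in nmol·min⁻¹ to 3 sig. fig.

With α = 1 + [I]/Ki = 1 + 0.249/0.132 = 2.886, the noncompetitive rate law is v = (Vmax/α)·[S] / (Km + [S]).
v = (511/2.886)×1.00 / (0.803 + 1.00) = 177.0/1.803 = 98.2 nmol·min⁻¹.

98.2 nmol·min⁻¹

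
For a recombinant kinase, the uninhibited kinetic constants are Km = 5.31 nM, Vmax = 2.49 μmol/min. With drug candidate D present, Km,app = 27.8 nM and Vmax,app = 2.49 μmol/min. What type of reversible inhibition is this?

Km increases (5.31 → 27.8 nM) while Vmax is unchanged — the hallmark of competitive inhibition.

competitive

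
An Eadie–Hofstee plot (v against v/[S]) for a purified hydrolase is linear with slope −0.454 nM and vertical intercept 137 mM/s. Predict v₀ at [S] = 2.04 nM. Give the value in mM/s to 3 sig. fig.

In the Eadie–Hofstee form v = Vmax − Km·(v/[S]), the slope is −Km and the intercept is Vmax, so Km = 0.454 nM and Vmax = 137 mM/s.
v = 137 × 2.04/(0.454 + 2.04) = 112 mM/s.

112 mM/s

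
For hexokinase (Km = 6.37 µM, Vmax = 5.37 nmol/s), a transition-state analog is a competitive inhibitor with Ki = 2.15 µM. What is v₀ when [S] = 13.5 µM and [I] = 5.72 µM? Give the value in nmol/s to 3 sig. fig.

1.97 nmol/s

With α = 1 + [I]/Ki = 1 + 5.72/2.15 = 3.660, the competitive rate law is v = Vmax[S] / (αKm + [S]).
v = 5.37×13.5 / (3.660×6.37 + 13.5) = 72.50/36.82 = 1.97 nmol/s.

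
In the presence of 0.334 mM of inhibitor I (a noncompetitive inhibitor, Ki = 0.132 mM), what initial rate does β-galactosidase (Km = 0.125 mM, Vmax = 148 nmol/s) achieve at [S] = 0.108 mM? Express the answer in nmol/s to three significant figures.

19.4 nmol/s

α = 1 + [I]/Ki = 1 + 0.334/0.132 = 3.530.
For a noncompetitive inhibitor, Vmax is reduced to Vmax/α while Km is unchanged: Km,app = 0.125 mM, Vmax,app = 41.9 nmol/s.
v = Vmax,app·[S]/(Km,app + [S]) = 41.9 × 0.108/(0.125 + 0.108) = 19.4 nmol/s.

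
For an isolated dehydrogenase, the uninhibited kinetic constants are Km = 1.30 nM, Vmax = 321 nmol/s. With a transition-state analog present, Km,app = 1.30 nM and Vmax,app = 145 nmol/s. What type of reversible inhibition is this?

noncompetitive

Vmax decreases (321 → 145 nmol/s) while Km is unchanged — pure noncompetitive inhibition.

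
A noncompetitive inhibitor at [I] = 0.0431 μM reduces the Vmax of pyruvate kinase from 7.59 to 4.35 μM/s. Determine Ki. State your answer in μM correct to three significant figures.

Noncompetitive: Vmax,app = Vmax/α with α = 1 + [I]/Ki.
α = Vmax/Vmax,app = 7.59/4.35 = 1.745.
Ki = [I]/(α − 1) = 0.0431/0.7448 = 0.0579 μM.

0.0579 μM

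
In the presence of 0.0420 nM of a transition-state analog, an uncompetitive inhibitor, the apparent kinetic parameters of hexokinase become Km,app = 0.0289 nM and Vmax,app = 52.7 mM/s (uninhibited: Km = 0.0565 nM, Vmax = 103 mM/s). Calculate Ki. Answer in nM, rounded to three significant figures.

Uncompetitive: Vmax,app = Vmax/α (and Km,app = Km/α) with α = 1 + [I]/Ki.
α = Vmax/Vmax,app = 103/52.7 = 1.954.
Since α = 1 + [I]/Ki, [I]/Ki = 1.954 − 1 = 0.9545 and Ki = 0.0420/0.9545 = 0.0440 nM.

0.0440 nM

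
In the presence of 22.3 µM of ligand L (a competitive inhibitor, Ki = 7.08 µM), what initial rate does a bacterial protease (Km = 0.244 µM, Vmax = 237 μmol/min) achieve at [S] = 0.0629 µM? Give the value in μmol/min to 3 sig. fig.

13.9 μmol/min

With α = 1 + [I]/Ki = 1 + 22.3/7.08 = 4.150, the competitive rate law is v = Vmax[S] / (αKm + [S]).
v = 237×0.0629 / (4.150×0.244 + 0.0629) = 14.91/1.075 = 13.9 μmol/min.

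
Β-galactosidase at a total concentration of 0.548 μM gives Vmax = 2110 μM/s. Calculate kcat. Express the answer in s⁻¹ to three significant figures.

kcat = Vmax/[E]total = 2110 μM/s / 0.548 μM = 3850 s⁻¹.

3850 s⁻¹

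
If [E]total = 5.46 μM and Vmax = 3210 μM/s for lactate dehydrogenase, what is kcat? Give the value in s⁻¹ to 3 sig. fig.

kcat = Vmax/[E]total = 3210 μM/s / 5.46 μM = 588 s⁻¹.

588 s⁻¹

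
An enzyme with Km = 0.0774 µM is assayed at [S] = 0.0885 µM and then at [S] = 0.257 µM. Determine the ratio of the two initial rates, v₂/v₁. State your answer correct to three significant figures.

1.44

The fractional saturations are [S]/(Km+[S]) = 0.0885/0.1659 = 0.5335 and 0.257/0.3344 = 0.7685.
v₂/v₁ is just their ratio: 0.7685/0.5335 = 1.44.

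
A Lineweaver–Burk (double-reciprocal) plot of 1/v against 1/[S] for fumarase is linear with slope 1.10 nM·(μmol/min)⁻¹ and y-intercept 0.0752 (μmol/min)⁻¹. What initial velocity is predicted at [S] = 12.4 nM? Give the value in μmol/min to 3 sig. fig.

The y-intercept is 1/Vmax, so Vmax = 1/0.0752 = 13.3 μmol/min.
The slope is Km/Vmax, so Km = 1.10 × 13.3 = 14.6 nM.
Then v = 13.3 × 12.4/(14.6 + 12.4) = 6.10 μmol/min.

6.10 μmol/min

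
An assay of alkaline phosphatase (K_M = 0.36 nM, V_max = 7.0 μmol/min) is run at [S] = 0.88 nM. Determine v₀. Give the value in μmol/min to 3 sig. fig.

4.97 μmol/min

v = Vmax·[S]/(Km + [S]) = 7.0 × 0.88 / (0.36 + 0.88)
  = 6.160 / 1.240 = 4.97 μmol/min.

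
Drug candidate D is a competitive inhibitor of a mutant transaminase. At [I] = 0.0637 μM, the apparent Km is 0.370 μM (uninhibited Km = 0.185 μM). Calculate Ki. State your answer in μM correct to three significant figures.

Competitive: Km,app = α·Km with α = 1 + [I]/Ki.
α = Km,app/Km = 0.370/0.185 = 2.000.
Since α = 1 + [I]/Ki, [I]/Ki = 2.000 − 1 = 1.000 and Ki = 0.0637/1.000 = 0.0637 μM.

0.0637 μM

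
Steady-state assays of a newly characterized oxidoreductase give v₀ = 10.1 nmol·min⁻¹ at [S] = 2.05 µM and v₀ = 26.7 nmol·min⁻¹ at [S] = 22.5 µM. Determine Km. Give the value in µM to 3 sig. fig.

4.44 µM

From v = Vmax[S]/(Km+[S]), each point gives Vmax = v(Km+[S])/[S].
Equating: 10.1(Km+2.05)/2.05 = 26.7(Km+22.5)/22.5.
4.927·Km + 10.1 = 1.187·Km + 26.7, so (4.927 − 1.187)·Km = 26.7 − 10.1.
Km = 16.60/3.740 = 4.44 µM; then Vmax = 10.1(4.44+2.05)/2.05 = 32.0 nmol·min⁻¹.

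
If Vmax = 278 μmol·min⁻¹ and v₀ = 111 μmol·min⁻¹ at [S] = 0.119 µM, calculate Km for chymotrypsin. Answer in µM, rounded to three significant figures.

0.179 µM

From v = Vmax[S]/(Km+[S]), Km = [S](Vmax − v)/v.
Km = 0.119 × (278 − 111) / 111 = 19.87/111 = 0.179 µM.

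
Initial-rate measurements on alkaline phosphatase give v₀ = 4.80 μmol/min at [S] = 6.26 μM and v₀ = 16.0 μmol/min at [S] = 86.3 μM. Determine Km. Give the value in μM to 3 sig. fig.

19.3 μM

In reciprocal form, 1/v = (Km/Vmax)·(1/[S]) + 1/Vmax. The two points give (1/[S], 1/v) = (0.1597, 0.2083) and (0.01159, 0.06250).
Slope = (0.2083 − 0.06250)/(0.1597 − 0.01159) = 0.9843; intercept = 0.2083 − 0.9843×0.1597 = 0.05109.
Vmax = 1/intercept = 19.6 μmol/min; Km = slope × Vmax = 0.9843 × 19.6 = 19.3 μM.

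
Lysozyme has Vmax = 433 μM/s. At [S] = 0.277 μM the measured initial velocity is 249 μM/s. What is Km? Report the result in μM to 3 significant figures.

0.205 μM

v/Vmax = 249/433 = 0.5751 = [S]/(Km+[S]).
So Km + [S] = [S]/0.5751 = 0.4817 μM, giving Km = 0.4817 − 0.277 = 0.205 μM.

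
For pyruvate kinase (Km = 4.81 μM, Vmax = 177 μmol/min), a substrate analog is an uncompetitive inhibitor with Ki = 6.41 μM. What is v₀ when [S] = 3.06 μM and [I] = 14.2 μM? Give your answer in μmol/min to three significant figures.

37.0 μmol/min

With α = 1 + [I]/Ki = 1 + 14.2/6.41 = 3.215, the uncompetitive rate law is v = (Vmax/α)·[S] / (Km/α + [S]).
v = (177/3.215)×3.06 / (4.81/3.215 + 3.06) = 168.5/4.556 = 37.0 μmol/min.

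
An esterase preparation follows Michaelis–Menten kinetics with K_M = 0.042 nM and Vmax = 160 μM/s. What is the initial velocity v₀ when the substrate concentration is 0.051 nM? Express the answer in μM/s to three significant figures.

v = Vmax·[S]/(Km + [S]) = 160 × 0.051 / (0.042 + 0.051)
  = 8.160 / 0.09300 = 87.7 μM/s.

87.7 μM/s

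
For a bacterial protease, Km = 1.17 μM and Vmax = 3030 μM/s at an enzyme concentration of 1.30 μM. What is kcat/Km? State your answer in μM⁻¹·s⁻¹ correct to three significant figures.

kcat = Vmax/[E]total = 3030/1.30 = 2330 s⁻¹.
kcat/Km = 2330/1.17 = 1990 μM⁻¹·s⁻¹.

1990 μM⁻¹·s⁻¹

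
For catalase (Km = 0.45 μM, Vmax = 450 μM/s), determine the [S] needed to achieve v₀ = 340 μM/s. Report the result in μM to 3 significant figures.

1.39 μM

Rearranging v = Vmax[S]/(Km+[S]) gives [S] = Km·v/(Vmax − v).
[S] = 0.45 × 340 / (450 − 340) = 153.0/110.0 = 1.39 μM.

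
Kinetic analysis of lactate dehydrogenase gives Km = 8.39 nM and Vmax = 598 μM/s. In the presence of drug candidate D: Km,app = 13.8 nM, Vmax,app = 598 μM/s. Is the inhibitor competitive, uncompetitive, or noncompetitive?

Km increases (8.39 → 13.8 nM) while Vmax is unchanged — the hallmark of competitive inhibition.

competitive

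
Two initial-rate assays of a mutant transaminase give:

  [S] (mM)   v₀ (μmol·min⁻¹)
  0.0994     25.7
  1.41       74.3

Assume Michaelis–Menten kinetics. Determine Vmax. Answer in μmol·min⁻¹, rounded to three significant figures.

86.7 μmol·min⁻¹

In reciprocal form, 1/v = (Km/Vmax)·(1/[S]) + 1/Vmax. The two points give (1/[S], 1/v) = (10.06, 0.03891) and (0.7092, 0.01346).
Slope = (0.03891 − 0.01346)/(10.06 − 0.7092) = 0.002722; intercept = 0.03891 − 0.002722×10.06 = 0.01153.
Vmax = 1/intercept = 86.7 μmol·min⁻¹; Km = slope × Vmax = 0.002722 × 86.7 = 0.236 mM.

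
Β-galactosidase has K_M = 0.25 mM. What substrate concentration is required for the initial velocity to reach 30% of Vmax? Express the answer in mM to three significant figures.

v/Vmax = [S]/(Km+[S]) = 0.3, so [S] = Km·0.3/(1 − 0.3) = 0.25 × 0.4286.
[S] = 0.107 mM.

0.107 mM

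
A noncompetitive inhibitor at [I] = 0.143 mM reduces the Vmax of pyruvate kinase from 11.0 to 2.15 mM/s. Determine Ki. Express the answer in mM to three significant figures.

Noncompetitive: Vmax,app = Vmax/α with α = 1 + [I]/Ki.
α = Vmax/Vmax,app = 11.0/2.15 = 5.116.
Since α = 1 + [I]/Ki, [I]/Ki = 5.116 − 1 = 4.116 and Ki = 0.143/4.116 = 0.0347 mM.

0.0347 mM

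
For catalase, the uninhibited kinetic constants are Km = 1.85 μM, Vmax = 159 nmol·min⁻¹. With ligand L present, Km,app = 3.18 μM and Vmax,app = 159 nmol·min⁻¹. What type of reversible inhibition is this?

competitive

Km increases (1.85 → 3.18 μM) while Vmax is unchanged — the hallmark of competitive inhibition.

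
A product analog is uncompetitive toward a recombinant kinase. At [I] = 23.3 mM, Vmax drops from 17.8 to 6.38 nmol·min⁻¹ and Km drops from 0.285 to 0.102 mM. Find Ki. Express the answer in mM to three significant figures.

Uncompetitive: Vmax,app = Vmax/α (and Km,app = Km/α) with α = 1 + [I]/Ki.
α = Vmax/Vmax,app = 17.8/6.38 = 2.790.
Since α = 1 + [I]/Ki, [I]/Ki = 2.790 − 1 = 1.790 and Ki = 23.3/1.790 = 13.0 mM.

13.0 mM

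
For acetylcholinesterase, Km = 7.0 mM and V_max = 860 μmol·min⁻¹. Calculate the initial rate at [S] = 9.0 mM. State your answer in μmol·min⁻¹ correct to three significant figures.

v = Vmax·[S]/(Km + [S]) = 860 × 9.0 / (7.0 + 9.0)
  = 7740 / 16.00 = 484 μmol·min⁻¹.

484 μmol·min⁻¹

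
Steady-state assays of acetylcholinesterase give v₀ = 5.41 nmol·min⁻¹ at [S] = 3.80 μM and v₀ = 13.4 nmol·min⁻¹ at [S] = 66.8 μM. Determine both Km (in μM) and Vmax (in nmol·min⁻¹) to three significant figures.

Km = 6.53 μM; Vmax = 14.7 nmol·min⁻¹

From v = Vmax[S]/(Km+[S]), each point gives Vmax = v(Km+[S])/[S].
Equating: 5.41(Km+3.80)/3.80 = 13.4(Km+66.8)/66.8.
1.424·Km + 5.41 = 0.2006·Km + 13.4, so (1.424 − 0.2006)·Km = 13.4 − 5.41.
Km = 7.990/1.223 = 6.53 μM; then Vmax = 5.41(6.53+3.80)/3.80 = 14.7 nmol·min⁻¹.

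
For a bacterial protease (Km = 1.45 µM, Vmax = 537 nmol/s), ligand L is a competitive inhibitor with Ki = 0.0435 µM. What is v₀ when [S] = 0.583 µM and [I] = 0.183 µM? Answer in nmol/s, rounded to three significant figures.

38.5 nmol/s

With α = 1 + [I]/Ki = 1 + 0.183/0.0435 = 5.207, the competitive rate law is v = Vmax[S] / (αKm + [S]).
v = 537×0.583 / (5.207×1.45 + 0.583) = 313.1/8.133 = 38.5 nmol/s.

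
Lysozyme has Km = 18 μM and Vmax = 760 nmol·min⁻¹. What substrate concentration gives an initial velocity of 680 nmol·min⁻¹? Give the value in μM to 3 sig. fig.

153 μM

The required fractional saturation is v/Vmax = 680/760 = 0.8947.
Then [S]/(Km+[S]) = 0.8947 ⇒ [S] = 18 × 0.8947/(1 − 0.8947) = 153 μM.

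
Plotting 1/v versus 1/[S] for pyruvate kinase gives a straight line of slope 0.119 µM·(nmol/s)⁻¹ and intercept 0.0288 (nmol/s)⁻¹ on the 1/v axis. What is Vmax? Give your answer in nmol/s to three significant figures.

The y-intercept of a Lineweaver–Burk plot equals 1/Vmax, so Vmax = 1/0.0288 = 34.7 nmol/s.

34.7 nmol/s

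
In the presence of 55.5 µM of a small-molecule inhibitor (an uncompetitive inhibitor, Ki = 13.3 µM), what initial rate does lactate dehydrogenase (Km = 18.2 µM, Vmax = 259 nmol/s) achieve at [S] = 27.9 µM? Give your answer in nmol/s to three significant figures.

44.5 nmol/s

With α = 1 + [I]/Ki = 1 + 55.5/13.3 = 5.173, the uncompetitive rate law is v = (Vmax/α)·[S] / (Km/α + [S]).
v = (259/5.173)×27.9 / (18.2/5.173 + 27.9) = 1397/31.42 = 44.5 nmol/s.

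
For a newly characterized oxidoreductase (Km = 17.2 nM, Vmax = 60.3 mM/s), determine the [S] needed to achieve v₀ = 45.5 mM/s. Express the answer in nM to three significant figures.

The required fractional saturation is v/Vmax = 45.5/60.3 = 0.7546.
Then [S]/(Km+[S]) = 0.7546 ⇒ [S] = 17.2 × 0.7546/(1 − 0.7546) = 52.9 nM.

52.9 nM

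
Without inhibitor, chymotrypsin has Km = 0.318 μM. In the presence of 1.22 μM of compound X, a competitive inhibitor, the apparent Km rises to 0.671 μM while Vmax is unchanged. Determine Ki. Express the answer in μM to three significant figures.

Competitive: Km,app = α·Km with α = 1 + [I]/Ki.
α = Km,app/Km = 0.671/0.318 = 2.110.
Ki = [I]/(α − 1) = 1.22/1.110 = 1.10 μM.

1.10 μM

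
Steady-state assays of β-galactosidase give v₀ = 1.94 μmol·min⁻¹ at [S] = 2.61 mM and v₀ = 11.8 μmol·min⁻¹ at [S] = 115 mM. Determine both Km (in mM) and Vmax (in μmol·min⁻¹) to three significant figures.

Km = 15.4 mM; Vmax = 13.4 μmol·min⁻¹

In reciprocal form, 1/v = (Km/Vmax)·(1/[S]) + 1/Vmax. The two points give (1/[S], 1/v) = (0.3831, 0.5155) and (0.008696, 0.08475).
Slope = (0.5155 − 0.08475)/(0.3831 − 0.008696) = 1.150; intercept = 0.5155 − 1.150×0.3831 = 0.07474.
Vmax = 1/intercept = 13.4 μmol·min⁻¹; Km = slope × Vmax = 1.150 × 13.4 = 15.4 mM.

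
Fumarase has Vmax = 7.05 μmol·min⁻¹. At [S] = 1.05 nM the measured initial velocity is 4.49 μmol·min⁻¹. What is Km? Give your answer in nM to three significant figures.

From v = Vmax[S]/(Km+[S]), Km = [S](Vmax − v)/v.
Km = 1.05 × (7.05 − 4.49) / 4.49 = 2.688/4.49 = 0.599 nM.

0.599 nM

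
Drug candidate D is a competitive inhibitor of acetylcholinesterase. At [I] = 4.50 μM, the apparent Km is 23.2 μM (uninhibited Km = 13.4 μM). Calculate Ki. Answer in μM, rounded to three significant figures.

6.15 μM

Competitive: Km,app = α·Km with α = 1 + [I]/Ki.
α = Km,app/Km = 23.2/13.4 = 1.731.
Ki = [I]/(α − 1) = 4.50/0.7313 = 6.15 μM.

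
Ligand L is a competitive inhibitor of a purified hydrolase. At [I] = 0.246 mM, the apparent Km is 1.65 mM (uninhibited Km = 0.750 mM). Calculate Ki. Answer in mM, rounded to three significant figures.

Competitive: Km,app = α·Km with α = 1 + [I]/Ki.
α = Km,app/Km = 1.65/0.750 = 2.200.
Ki = [I]/(α − 1) = 0.246/1.200 = 0.205 mM.

0.205 mM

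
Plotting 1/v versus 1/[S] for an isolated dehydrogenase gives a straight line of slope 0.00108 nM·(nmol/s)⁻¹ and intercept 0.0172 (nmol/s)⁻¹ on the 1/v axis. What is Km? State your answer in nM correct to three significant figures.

y-intercept = 1/Vmax ⇒ Vmax = 58.1 nmol/s; slope = Km/Vmax ⇒ Km = slope × Vmax.
Km = 0.00108 × 58.1 = 0.0628 nM.

0.0628 nM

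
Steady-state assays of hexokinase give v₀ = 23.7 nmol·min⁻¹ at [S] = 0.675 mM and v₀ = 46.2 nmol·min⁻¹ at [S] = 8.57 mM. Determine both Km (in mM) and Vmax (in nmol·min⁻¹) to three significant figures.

In reciprocal form, 1/v = (Km/Vmax)·(1/[S]) + 1/Vmax. The two points give (1/[S], 1/v) = (1.481, 0.04219) and (0.1167, 0.02165).
Slope = (0.04219 − 0.02165)/(1.481 − 0.1167) = 0.01506; intercept = 0.04219 − 0.01506×1.481 = 0.01989.
Vmax = 1/intercept = 50.3 nmol·min⁻¹; Km = slope × Vmax = 0.01506 × 50.3 = 0.757 mM.

Km = 0.757 mM; Vmax = 50.3 nmol·min⁻¹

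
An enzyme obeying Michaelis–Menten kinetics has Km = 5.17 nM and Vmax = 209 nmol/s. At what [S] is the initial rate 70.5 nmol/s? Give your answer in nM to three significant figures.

The required fractional saturation is v/Vmax = 70.5/209 = 0.3373.
Then [S]/(Km+[S]) = 0.3373 ⇒ [S] = 5.17 × 0.3373/(1 − 0.3373) = 2.63 nM.

2.63 nM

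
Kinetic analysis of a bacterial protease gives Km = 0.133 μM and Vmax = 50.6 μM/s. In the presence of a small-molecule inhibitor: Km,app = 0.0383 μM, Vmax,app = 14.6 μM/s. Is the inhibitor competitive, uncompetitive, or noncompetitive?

Both Km and Vmax decrease by the same factor (~3.47-fold) — characteristic of uncompetitive inhibition.

uncompetitive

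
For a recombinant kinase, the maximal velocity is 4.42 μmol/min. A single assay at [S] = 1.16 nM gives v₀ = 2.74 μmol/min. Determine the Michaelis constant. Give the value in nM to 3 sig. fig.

0.711 nM

From v = Vmax[S]/(Km+[S]), Km = [S](Vmax − v)/v.
Km = 1.16 × (4.42 − 2.74) / 2.74 = 1.949/2.74 = 0.711 nM.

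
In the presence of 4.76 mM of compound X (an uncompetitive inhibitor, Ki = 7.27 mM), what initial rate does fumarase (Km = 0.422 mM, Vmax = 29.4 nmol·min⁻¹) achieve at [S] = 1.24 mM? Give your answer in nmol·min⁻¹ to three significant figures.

α = 1 + [I]/Ki = 1 + 4.76/7.27 = 1.655.
For an uncompetitive inhibitor, both parameters are divided by α, giving Vmax/α and Km/α: Km,app = 0.255 mM, Vmax,app = 17.8 nmol·min⁻¹.
v = Vmax,app·[S]/(Km,app + [S]) = 17.8 × 1.24/(0.255 + 1.24) = 14.7 nmol·min⁻¹.

14.7 nmol·min⁻¹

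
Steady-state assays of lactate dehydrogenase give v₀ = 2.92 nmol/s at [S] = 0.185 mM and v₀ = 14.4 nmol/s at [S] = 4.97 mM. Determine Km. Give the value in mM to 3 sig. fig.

From v = Vmax[S]/(Km+[S]), each point gives Vmax = v(Km+[S])/[S].
Equating: 2.92(Km+0.185)/0.185 = 14.4(Km+4.97)/4.97.
15.78·Km + 2.92 = 2.897·Km + 14.4, so (15.78 − 2.897)·Km = 14.4 − 2.92.
Km = 11.48/12.89 = 0.891 mM; then Vmax = 2.92(0.891+0.185)/0.185 = 17.0 nmol/s.

0.891 mM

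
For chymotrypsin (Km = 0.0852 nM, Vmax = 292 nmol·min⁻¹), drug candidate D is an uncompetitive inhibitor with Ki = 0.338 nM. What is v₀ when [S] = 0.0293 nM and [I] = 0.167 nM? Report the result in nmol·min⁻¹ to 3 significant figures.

α = 1 + [I]/Ki = 1 + 0.167/0.338 = 1.494.
For an uncompetitive inhibitor, both parameters are divided by α, giving Vmax/α and Km/α: Km,app = 0.0570 nM, Vmax,app = 195 nmol·min⁻¹.
v = Vmax,app·[S]/(Km,app + [S]) = 195 × 0.0293/(0.0570 + 0.0293) = 66.3 nmol·min⁻¹.

66.3 nmol·min⁻¹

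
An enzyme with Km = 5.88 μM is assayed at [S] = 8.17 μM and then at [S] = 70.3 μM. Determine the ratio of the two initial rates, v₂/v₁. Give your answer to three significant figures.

1.59

The fractional saturations are [S]/(Km+[S]) = 8.17/14.05 = 0.5815 and 70.3/76.18 = 0.9228.
v₂/v₁ is just their ratio: 0.9228/0.5815 = 1.59.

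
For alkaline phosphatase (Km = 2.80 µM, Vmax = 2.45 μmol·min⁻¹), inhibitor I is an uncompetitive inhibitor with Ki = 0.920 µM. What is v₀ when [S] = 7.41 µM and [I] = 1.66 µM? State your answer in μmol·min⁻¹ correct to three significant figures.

0.770 μmol·min⁻¹

With α = 1 + [I]/Ki = 1 + 1.66/0.920 = 2.804, the uncompetitive rate law is v = (Vmax/α)·[S] / (Km/α + [S]).
v = (2.45/2.804)×7.41 / (2.80/2.804 + 7.41) = 6.474/8.408 = 0.770 μmol·min⁻¹.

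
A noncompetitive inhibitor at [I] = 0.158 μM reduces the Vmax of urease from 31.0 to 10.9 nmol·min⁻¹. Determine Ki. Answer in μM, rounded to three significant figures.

Noncompetitive: Vmax,app = Vmax/α with α = 1 + [I]/Ki.
α = Vmax/Vmax,app = 31.0/10.9 = 2.844.
Ki = [I]/(α − 1) = 0.158/1.844 = 0.0857 μM.

0.0857 μM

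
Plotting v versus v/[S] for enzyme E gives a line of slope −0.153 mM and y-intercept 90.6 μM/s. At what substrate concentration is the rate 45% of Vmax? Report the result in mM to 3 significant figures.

0.125 mM

The Eadie–Hofstee slope gives Km = 0.153 mM (slope = −Km).
v/Vmax = [S]/(Km+[S]) = 0.45 ⇒ [S] = Km·0.45/(1−0.45) = 0.153 × 0.8182 = 0.125 mM.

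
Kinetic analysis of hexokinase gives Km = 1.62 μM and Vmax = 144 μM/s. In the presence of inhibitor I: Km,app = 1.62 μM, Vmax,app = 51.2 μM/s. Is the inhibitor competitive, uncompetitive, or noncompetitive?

noncompetitive

Vmax decreases (144 → 51.2 μM/s) while Km is unchanged — pure noncompetitive inhibition.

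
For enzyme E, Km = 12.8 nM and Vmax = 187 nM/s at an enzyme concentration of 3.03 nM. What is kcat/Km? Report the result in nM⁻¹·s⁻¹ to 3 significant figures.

4.82 nM⁻¹·s⁻¹

kcat = Vmax/[E]total = 187/3.03 = 61.7 s⁻¹.
kcat/Km = 61.7/12.8 = 4.82 nM⁻¹·s⁻¹.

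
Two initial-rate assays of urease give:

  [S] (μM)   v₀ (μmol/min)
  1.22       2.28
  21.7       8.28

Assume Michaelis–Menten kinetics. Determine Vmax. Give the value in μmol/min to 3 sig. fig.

9.82 μmol/min

From v = Vmax[S]/(Km+[S]), each point gives Vmax = v(Km+[S])/[S].
Equating: 2.28(Km+1.22)/1.22 = 8.28(Km+21.7)/21.7.
1.869·Km + 2.28 = 0.3816·Km + 8.28, so (1.869 − 0.3816)·Km = 8.28 − 2.28.
Km = 6.000/1.487 = 4.03 μM; then Vmax = 2.28(4.03+1.22)/1.22 = 9.82 μmol/min.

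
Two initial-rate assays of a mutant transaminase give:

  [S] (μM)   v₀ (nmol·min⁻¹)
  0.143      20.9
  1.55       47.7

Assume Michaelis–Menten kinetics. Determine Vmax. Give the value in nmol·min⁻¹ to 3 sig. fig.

From v = Vmax[S]/(Km+[S]), each point gives Vmax = v(Km+[S])/[S].
Equating: 20.9(Km+0.143)/0.143 = 47.7(Km+1.55)/1.55.
146.2·Km + 20.9 = 30.77·Km + 47.7, so (146.2 − 30.77)·Km = 47.7 − 20.9.
Km = 26.80/115.4 = 0.232 μM; then Vmax = 20.9(0.232+0.143)/0.143 = 54.8 nmol·min⁻¹.

54.8 nmol·min⁻¹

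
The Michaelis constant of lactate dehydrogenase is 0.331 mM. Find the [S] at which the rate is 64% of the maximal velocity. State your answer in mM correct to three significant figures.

v/Vmax = [S]/(Km+[S]) = 0.64, so [S] = Km·0.64/(1 − 0.64) = 0.331 × 1.778.
[S] = 0.588 mM.

0.588 mM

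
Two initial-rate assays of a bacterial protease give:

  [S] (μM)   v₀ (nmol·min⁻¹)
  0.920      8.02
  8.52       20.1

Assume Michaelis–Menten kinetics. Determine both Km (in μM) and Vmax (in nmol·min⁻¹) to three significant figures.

In reciprocal form, 1/v = (Km/Vmax)·(1/[S]) + 1/Vmax. The two points give (1/[S], 1/v) = (1.087, 0.1247) and (0.1174, 0.04975).
Slope = (0.1247 − 0.04975)/(1.087 − 0.1174) = 0.07729; intercept = 0.1247 − 0.07729×1.087 = 0.04068.
Vmax = 1/intercept = 24.6 nmol·min⁻¹; Km = slope × Vmax = 0.07729 × 24.6 = 1.90 μM.

Km = 1.90 μM; Vmax = 24.6 nmol·min⁻¹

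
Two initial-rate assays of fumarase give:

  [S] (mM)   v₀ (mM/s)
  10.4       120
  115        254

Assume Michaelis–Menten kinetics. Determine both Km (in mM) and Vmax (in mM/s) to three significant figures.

From v = Vmax[S]/(Km+[S]), each point gives Vmax = v(Km+[S])/[S].
Equating: 120(Km+10.4)/10.4 = 254(Km+115)/115.
11.54·Km + 120 = 2.209·Km + 254, so (11.54 − 2.209)·Km = 254 − 120.
Km = 134.0/9.330 = 14.4 mM; then Vmax = 120(14.4+10.4)/10.4 = 286 mM/s.

Km = 14.4 mM; Vmax = 286 mM/s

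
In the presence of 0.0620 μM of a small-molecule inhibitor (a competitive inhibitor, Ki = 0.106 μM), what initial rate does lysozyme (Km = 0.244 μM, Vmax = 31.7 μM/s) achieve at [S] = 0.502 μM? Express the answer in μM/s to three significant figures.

With α = 1 + [I]/Ki = 1 + 0.0620/0.106 = 1.585, the competitive rate law is v = Vmax[S] / (αKm + [S]).
v = 31.7×0.502 / (1.585×0.244 + 0.502) = 15.91/0.8887 = 17.9 μM/s.

17.9 μM/s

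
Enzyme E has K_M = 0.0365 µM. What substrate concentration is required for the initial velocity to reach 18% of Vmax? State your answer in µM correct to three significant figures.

v/Vmax = [S]/(Km+[S]) = 0.18, so [S] = Km·0.18/(1 − 0.18) = 0.0365 × 0.2195.
[S] = 0.00801 µM.

0.00801 µM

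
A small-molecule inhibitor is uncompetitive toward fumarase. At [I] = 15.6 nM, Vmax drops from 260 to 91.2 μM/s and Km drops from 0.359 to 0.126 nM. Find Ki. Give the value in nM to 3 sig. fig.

8.43 nM

Uncompetitive: Vmax,app = Vmax/α (and Km,app = Km/α) with α = 1 + [I]/Ki.
α = Vmax/Vmax,app = 260/91.2 = 2.851.
Ki = [I]/(α − 1) = 15.6/1.851 = 8.43 nM.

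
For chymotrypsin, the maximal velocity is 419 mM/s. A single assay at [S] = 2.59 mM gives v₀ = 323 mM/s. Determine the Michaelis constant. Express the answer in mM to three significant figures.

0.770 mM

From v = Vmax[S]/(Km+[S]), Km = [S](Vmax − v)/v.
Km = 2.59 × (419 − 323) / 323 = 248.6/323 = 0.770 mM.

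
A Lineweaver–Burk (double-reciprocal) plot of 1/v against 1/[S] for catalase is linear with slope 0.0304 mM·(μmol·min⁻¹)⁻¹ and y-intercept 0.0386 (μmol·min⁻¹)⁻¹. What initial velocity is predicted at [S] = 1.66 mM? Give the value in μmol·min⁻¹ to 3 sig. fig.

The y-intercept is 1/Vmax, so Vmax = 1/0.0386 = 25.9 μmol·min⁻¹.
The slope is Km/Vmax, so Km = 0.0304 × 25.9 = 0.788 mM.
Then v = 25.9 × 1.66/(0.788 + 1.66) = 17.6 μmol·min⁻¹.

17.6 μmol·min⁻¹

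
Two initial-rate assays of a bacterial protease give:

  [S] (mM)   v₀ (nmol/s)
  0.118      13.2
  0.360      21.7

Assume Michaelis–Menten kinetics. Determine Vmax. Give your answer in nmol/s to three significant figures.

From v = Vmax[S]/(Km+[S]), each point gives Vmax = v(Km+[S])/[S].
Equating: 13.2(Km+0.118)/0.118 = 21.7(Km+0.360)/0.360.
111.9·Km + 13.2 = 60.28·Km + 21.7, so (111.9 − 60.28)·Km = 21.7 − 13.2.
Km = 8.500/51.59 = 0.165 mM; then Vmax = 13.2(0.165+0.118)/0.118 = 31.6 nmol/s.

31.6 nmol/s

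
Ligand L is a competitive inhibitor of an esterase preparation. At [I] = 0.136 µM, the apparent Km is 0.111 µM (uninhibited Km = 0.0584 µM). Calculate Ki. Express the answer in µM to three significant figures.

Competitive: Km,app = α·Km with α = 1 + [I]/Ki.
α = Km,app/Km = 0.111/0.0584 = 1.901.
Since α = 1 + [I]/Ki, [I]/Ki = 1.901 − 1 = 0.9007 and Ki = 0.136/0.9007 = 0.151 µM.

0.151 µM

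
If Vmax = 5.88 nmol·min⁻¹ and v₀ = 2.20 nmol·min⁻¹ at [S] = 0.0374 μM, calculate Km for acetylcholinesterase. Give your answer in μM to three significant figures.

v/Vmax = 2.20/5.88 = 0.3741 = [S]/(Km+[S]).
So Km + [S] = [S]/0.3741 = 0.09996 μM, giving Km = 0.09996 − 0.0374 = 0.0626 μM.

0.0626 μM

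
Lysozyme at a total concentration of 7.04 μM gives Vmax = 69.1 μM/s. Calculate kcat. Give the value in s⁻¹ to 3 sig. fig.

kcat = Vmax/[E]total = 69.1 μM/s / 7.04 μM = 9.82 s⁻¹.

9.82 s⁻¹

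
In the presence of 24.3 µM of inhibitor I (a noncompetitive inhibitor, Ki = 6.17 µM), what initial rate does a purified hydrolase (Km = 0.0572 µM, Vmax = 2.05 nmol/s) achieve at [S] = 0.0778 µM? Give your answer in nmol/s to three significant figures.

α = 1 + [I]/Ki = 1 + 24.3/6.17 = 4.938.
For a noncompetitive inhibitor, Vmax is reduced to Vmax/α while Km is unchanged: Km,app = 0.0572 µM, Vmax,app = 0.415 nmol/s.
v = Vmax,app·[S]/(Km,app + [S]) = 0.415 × 0.0778/(0.0572 + 0.0778) = 0.239 nmol/s.

0.239 nmol/s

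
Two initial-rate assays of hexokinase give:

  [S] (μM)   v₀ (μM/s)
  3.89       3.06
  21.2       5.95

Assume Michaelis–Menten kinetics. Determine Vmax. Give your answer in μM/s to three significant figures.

In reciprocal form, 1/v = (Km/Vmax)·(1/[S]) + 1/Vmax. The two points give (1/[S], 1/v) = (0.2571, 0.3268) and (0.04717, 0.1681).
Slope = (0.3268 − 0.1681)/(0.2571 − 0.04717) = 0.7562; intercept = 0.3268 − 0.7562×0.2571 = 0.1324.
Vmax = 1/intercept = 7.55 μM/s; Km = slope × Vmax = 0.7562 × 7.55 = 5.71 μM.

7.55 μM/s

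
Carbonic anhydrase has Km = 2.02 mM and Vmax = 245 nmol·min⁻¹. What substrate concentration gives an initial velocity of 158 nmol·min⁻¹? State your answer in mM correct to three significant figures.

3.67 mM

The required fractional saturation is v/Vmax = 158/245 = 0.6449.
Then [S]/(Km+[S]) = 0.6449 ⇒ [S] = 2.02 × 0.6449/(1 − 0.6449) = 3.67 mM.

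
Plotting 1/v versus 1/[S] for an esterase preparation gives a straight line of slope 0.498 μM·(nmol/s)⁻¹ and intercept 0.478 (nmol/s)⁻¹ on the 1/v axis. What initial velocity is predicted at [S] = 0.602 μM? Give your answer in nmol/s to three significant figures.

0.766 nmol/s

The y-intercept is 1/Vmax, so Vmax = 1/0.478 = 2.09 nmol/s.
The slope is Km/Vmax, so Km = 0.498 × 2.09 = 1.04 μM.
Then v = 2.09 × 0.602/(1.04 + 0.602) = 0.766 nmol/s.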